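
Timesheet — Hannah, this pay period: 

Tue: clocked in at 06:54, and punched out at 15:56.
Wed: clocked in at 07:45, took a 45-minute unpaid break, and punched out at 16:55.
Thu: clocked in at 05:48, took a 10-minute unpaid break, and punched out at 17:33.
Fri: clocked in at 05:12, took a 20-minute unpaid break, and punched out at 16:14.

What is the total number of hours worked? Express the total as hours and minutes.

Tue: 06:54–15:56 = 9 h 2 min
Wed: 07:45–16:55 = 9 h 10 min; less 45 min break → 8 h 25 min
Thu: 05:48–17:33 = 11 h 45 min; less 10 min break → 11 h 35 min
Fri: 05:12–16:14 = 11 h 2 min; less 20 min break → 10 h 42 min
Total: 9 h 2 min + 8 h 25 min + 11 h 35 min + 10 h 42 min = 39 h 44 min.

39 h 44 min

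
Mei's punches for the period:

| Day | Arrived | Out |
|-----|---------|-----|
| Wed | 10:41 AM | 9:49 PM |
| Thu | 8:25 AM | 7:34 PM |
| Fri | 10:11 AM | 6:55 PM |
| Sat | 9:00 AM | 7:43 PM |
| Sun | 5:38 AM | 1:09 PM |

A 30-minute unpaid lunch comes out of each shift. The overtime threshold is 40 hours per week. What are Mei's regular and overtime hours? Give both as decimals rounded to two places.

Wed: 10:41 AM–9:49 PM = 11 h 8 min; less 30 min break → 10 h 38 min
Thu: 8:25 AM–7:34 PM = 11 h 9 min; less 30 min break → 10 h 39 min
Fri: 10:11 AM–6:55 PM = 8 h 44 min; less 30 min break → 8 h 14 min
Sat: 9:00 AM–7:43 PM = 10 h 43 min; less 30 min break → 10 h 13 min
Sun: 5:38 AM–1:09 PM = 7 h 31 min; less 30 min break → 7 h 1 min
Total worked: 46 h 45 min = 46.75 h.
Threshold 40 h → overtime 6 h 45 min, regular 40 h 0 min.

Regular 40.00 hours, overtime 6.75 hours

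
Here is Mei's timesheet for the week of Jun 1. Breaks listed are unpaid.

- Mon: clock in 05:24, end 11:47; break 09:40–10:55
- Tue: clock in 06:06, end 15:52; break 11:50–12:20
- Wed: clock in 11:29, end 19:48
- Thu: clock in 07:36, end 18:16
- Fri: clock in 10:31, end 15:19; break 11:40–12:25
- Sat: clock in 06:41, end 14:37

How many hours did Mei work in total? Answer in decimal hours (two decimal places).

45.37 hours

Mon: 05:24–11:47 = 6 h 23 min; less 75 min break → 5 h 8 min
Tue: 06:06–15:52 = 9 h 46 min; less 30 min break → 9 h 16 min
Wed: 11:29–19:48 = 8 h 19 min
Thu: 07:36–18:16 = 10 h 40 min
Fri: 10:31–15:19 = 4 h 48 min; less 45 min break → 4 h 3 min
Sat: 06:41–14:37 = 7 h 56 min
Total: 5 h 8 min + 9 h 16 min + 8 h 19 min + 10 h 40 min + 4 h 3 min + 7 h 56 min = 45 h 22 min.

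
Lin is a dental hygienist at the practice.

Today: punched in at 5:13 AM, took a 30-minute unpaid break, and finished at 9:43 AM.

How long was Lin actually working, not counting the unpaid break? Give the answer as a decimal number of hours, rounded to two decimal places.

Today: 5:13 AM–9:43 AM = 4 h 30 min; less 30 min break → 4 h 0 min

4.00 hours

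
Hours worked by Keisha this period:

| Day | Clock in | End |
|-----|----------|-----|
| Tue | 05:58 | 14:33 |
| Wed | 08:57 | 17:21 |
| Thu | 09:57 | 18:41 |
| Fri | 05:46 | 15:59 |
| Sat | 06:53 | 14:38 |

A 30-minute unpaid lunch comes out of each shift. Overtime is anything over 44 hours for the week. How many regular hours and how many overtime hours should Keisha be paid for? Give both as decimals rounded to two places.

Tue: 05:58–14:33 = 8 h 35 min; less 30 min break → 8 h 5 min
Wed: 08:57–17:21 = 8 h 24 min; less 30 min break → 7 h 54 min
Thu: 09:57–18:41 = 8 h 44 min; less 30 min break → 8 h 14 min
Fri: 05:46–15:59 = 10 h 13 min; less 30 min break → 9 h 43 min
Sat: 06:53–14:38 = 7 h 45 min; less 30 min break → 7 h 15 min
Total worked: 41 h 11 min = 41.18 h.
Threshold 44 h → overtime 0 h 0 min, regular 41 h 11 min.

Regular 41.18 hours, overtime 0.00 hours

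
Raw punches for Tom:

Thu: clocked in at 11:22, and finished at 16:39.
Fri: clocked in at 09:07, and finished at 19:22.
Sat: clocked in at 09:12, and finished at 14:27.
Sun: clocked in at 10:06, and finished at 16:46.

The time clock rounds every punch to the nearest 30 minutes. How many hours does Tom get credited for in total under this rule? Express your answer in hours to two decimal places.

Thu: in 11:22→11:30, out 16:39→16:30; 5 h 0 min
Fri: in 09:07→09:00, out 19:22→19:30; 10 h 30 min
Sat: in 09:12→09:00, out 14:27→14:30; 5 h 30 min
Sun: in 10:06→10:00, out 16:46→17:00; 7 h 0 min
Total credited: 28 h 0 min.

28.00 hours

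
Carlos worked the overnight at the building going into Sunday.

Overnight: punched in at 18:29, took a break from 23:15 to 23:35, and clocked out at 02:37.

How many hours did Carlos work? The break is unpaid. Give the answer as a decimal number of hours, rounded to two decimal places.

Overnight: 18:29 → midnight = 5 h 31 min; midnight → 02:37 = 2 h 37 min; span 8 h 8 min; less 20 min break → 7 h 48 min

7.80 hours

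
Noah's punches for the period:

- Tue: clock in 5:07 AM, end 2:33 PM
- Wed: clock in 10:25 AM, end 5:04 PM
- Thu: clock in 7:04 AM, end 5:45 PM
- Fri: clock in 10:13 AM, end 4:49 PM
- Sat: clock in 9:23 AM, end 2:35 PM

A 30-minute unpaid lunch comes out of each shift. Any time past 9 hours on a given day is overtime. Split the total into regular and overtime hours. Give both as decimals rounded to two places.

Regular 34.88 hours, overtime 1.18 hours

Tue: 5:07 AM–2:33 PM = 9 h 26 min; less 30 min break → 8 h 56 min
Wed: 10:25 AM–5:04 PM = 6 h 39 min; less 30 min break → 6 h 9 min
Thu: 7:04 AM–5:45 PM = 10 h 41 min; less 30 min break → 10 h 11 min
Fri: 10:13 AM–4:49 PM = 6 h 36 min; less 30 min break → 6 h 6 min
Sat: 9:23 AM–2:35 PM = 5 h 12 min; less 30 min break → 4 h 42 min
Tue reg 8 h 56 min / OT 0 h 0 min; Wed reg 6 h 9 min / OT 0 h 0 min; Thu reg 9 h 0 min / OT 1 h 11 min; Fri reg 6 h 6 min / OT 0 h 0 min; Sat reg 4 h 42 min / OT 0 h 0 min.
Totals: regular 34 h 53 min, overtime 1 h 11 min.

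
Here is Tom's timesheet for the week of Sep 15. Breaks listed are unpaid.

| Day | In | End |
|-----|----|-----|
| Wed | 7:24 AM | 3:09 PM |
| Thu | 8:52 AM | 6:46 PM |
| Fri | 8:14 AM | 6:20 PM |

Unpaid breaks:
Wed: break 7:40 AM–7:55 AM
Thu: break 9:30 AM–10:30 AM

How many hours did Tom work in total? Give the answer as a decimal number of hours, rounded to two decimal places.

26.50 hours

Wed: 7:24 AM–3:09 PM = 7 h 45 min; less 15 min break → 7 h 30 min
Thu: 8:52 AM–6:46 PM = 9 h 54 min; less 60 min break → 8 h 54 min
Fri: 8:14 AM–6:20 PM = 10 h 6 min
Total: 7 h 30 min + 8 h 54 min + 10 h 6 min = 26 h 30 min.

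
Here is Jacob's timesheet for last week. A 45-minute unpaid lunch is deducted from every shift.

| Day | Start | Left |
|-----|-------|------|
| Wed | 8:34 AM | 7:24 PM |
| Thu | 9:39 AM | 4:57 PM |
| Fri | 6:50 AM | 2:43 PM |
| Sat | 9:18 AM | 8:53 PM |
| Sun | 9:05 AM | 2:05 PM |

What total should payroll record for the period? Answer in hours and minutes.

38 h 51 min

Wed: 8:34 AM–7:24 PM = 10 h 50 min; less 45 min break → 10 h 5 min
Thu: 9:39 AM–4:57 PM = 7 h 18 min; less 45 min break → 6 h 33 min
Fri: 6:50 AM–2:43 PM = 7 h 53 min; less 45 min break → 7 h 8 min
Sat: 9:18 AM–8:53 PM = 11 h 35 min; less 45 min break → 10 h 50 min
Sun: 9:05 AM–2:05 PM = 5 h 0 min; less 45 min break → 4 h 15 min
Total: 10 h 5 min + 6 h 33 min + 7 h 8 min + 10 h 50 min + 4 h 15 min = 38 h 51 min.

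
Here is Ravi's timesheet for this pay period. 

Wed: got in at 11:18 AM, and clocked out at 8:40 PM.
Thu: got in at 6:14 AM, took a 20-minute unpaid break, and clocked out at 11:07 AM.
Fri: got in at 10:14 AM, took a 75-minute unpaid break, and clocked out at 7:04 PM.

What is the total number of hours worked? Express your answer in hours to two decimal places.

21.50 hours

Wed: 11:18 AM–8:40 PM = 9 h 22 min
Thu: 6:14 AM–11:07 AM = 4 h 53 min; less 20 min break → 4 h 33 min
Fri: 10:14 AM–7:04 PM = 8 h 50 min; less 75 min break → 7 h 35 min
Total: 9 h 22 min + 4 h 33 min + 7 h 35 min = 21 h 30 min.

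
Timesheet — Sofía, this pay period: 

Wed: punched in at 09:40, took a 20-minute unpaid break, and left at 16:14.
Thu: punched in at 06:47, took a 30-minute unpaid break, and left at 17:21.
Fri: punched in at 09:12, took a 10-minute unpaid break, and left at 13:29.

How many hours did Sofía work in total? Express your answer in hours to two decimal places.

20.42 hours

Wed: 09:40–16:14 = 6 h 34 min; less 20 min break → 6 h 14 min
Thu: 06:47–17:21 = 10 h 34 min; less 30 min break → 10 h 4 min
Fri: 09:12–13:29 = 4 h 17 min; less 10 min break → 4 h 7 min
Total: 6 h 14 min + 10 h 4 min + 4 h 7 min = 20 h 25 min.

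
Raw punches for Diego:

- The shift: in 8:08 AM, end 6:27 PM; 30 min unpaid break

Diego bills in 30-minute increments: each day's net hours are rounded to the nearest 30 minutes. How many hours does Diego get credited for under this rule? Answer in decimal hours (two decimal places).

10.00 hours

The shift: 8:08 AM–6:27 PM = 10 h 19 min − 30 min = 9 h 49 min → rounds to 10 h 0 min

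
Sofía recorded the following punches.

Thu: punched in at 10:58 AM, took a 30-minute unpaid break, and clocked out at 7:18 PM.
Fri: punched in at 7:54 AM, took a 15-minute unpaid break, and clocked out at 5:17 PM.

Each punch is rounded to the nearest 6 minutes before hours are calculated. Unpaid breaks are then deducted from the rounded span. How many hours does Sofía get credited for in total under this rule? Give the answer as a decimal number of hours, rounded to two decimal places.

Thu: in 10:58 AM→11:00 AM, out 7:18 PM→7:18 PM; 8 h 18 min − 30 min = 7 h 48 min
Fri: in 7:54 AM→7:54 AM, out 5:17 PM→5:18 PM; 9 h 24 min − 15 min = 9 h 9 min
Total credited: 16 h 57 min.

16.95 hours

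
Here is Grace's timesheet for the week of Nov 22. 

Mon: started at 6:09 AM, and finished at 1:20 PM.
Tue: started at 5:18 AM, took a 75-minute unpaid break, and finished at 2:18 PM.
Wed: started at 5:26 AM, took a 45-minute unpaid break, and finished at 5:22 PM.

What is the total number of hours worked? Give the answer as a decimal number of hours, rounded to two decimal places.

Mon: 6:09 AM–1:20 PM = 7 h 11 min
Tue: 5:18 AM–2:18 PM = 9 h 0 min; less 75 min break → 7 h 45 min
Wed: 5:26 AM–5:22 PM = 11 h 56 min; less 45 min break → 11 h 11 min
Total: 7 h 11 min + 7 h 45 min + 11 h 11 min = 26 h 7 min.

26.12 hours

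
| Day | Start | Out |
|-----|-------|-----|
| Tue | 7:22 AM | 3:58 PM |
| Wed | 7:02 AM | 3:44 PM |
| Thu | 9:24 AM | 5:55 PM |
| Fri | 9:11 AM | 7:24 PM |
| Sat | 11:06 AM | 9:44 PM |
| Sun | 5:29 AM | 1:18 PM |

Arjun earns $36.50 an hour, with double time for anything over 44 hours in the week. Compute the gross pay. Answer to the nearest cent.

$2371.28

Tue: 7:22 AM–3:58 PM = 8 h 36 min
Wed: 7:02 AM–3:44 PM = 8 h 42 min
Thu: 9:24 AM–5:55 PM = 8 h 31 min
Fri: 9:11 AM–7:24 PM = 10 h 13 min
Sat: 11:06 AM–9:44 PM = 10 h 38 min
Sun: 5:29 AM–1:18 PM = 7 h 49 min
Total worked: 54 h 29 min = 3269 min.
Regular 44 h 0 min = 2640 min at $36.50/h; overtime 10 h 29 min = 629 min at $73.00/h.
Pay = (2640 × $36.50 + 629 × $73.00) ÷ 60 = $2371.28.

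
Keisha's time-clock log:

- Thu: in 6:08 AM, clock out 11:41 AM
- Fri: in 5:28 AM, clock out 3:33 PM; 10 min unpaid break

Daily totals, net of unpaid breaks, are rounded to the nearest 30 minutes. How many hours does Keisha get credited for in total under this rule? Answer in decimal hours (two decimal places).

15.50 hours

Thu: 6:08 AM–11:41 AM = 5 h 33 min → rounds to 5 h 30 min
Fri: 5:28 AM–3:33 PM = 10 h 5 min − 10 min = 9 h 55 min → rounds to 10 h 0 min
Total credited: 15 h 30 min.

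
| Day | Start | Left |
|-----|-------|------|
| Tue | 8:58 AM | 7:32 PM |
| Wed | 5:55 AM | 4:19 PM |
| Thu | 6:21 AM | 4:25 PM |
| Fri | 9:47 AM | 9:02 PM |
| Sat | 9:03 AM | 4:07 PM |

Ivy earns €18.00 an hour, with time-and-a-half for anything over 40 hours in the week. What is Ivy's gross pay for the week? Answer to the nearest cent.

€972.45

Tue: 8:58 AM–7:32 PM = 10 h 34 min
Wed: 5:55 AM–4:19 PM = 10 h 24 min
Thu: 6:21 AM–4:25 PM = 10 h 4 min
Fri: 9:47 AM–9:02 PM = 11 h 15 min
Sat: 9:03 AM–4:07 PM = 7 h 4 min
Total worked: 49 h 21 min = 2961 min.
Regular 40 h 0 min = 2400 min at €18.00/h; overtime 9 h 21 min = 561 min at €27.00/h.
Pay = (2400 × €18.00 + 561 × €27.00) ÷ 60 = €972.45.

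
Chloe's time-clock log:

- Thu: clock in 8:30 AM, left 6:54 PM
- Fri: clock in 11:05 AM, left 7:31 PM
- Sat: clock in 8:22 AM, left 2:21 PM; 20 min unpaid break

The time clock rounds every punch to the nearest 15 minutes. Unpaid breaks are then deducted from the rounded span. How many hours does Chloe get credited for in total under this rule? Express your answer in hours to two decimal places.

Thu: in 8:30 AM→8:30 AM, out 6:54 PM→7:00 PM; 10 h 30 min
Fri: in 11:05 AM→11:00 AM, out 7:31 PM→7:30 PM; 8 h 30 min
Sat: in 8:22 AM→8:15 AM, out 2:21 PM→2:15 PM; 6 h 0 min − 20 min = 5 h 40 min
Total credited: 24 h 40 min.

24.67 hours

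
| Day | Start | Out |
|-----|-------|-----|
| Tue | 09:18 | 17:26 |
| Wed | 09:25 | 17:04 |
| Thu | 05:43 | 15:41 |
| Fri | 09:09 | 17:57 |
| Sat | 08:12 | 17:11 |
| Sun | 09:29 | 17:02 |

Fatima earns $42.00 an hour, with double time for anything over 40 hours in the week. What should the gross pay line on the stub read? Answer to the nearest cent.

Tue: 09:18–17:26 = 8 h 8 min
Wed: 09:25–17:04 = 7 h 39 min
Thu: 05:43–15:41 = 9 h 58 min
Fri: 09:09–17:57 = 8 h 48 min
Sat: 08:12–17:11 = 8 h 59 min
Sun: 09:29–17:02 = 7 h 33 min
Total worked: 51 h 5 min = 3065 min.
Regular 40 h 0 min = 2400 min at $42.00/h; overtime 11 h 5 min = 665 min at $84.00/h.
Pay = (2400 × $42.00 + 665 × $84.00) ÷ 60 = $2611.00.

$2611.00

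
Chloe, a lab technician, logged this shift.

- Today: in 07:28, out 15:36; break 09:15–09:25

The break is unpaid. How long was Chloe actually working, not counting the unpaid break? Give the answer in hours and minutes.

Today: 07:28–15:36 = 8 h 8 min; less 10 min break → 7 h 58 min

7 h 58 min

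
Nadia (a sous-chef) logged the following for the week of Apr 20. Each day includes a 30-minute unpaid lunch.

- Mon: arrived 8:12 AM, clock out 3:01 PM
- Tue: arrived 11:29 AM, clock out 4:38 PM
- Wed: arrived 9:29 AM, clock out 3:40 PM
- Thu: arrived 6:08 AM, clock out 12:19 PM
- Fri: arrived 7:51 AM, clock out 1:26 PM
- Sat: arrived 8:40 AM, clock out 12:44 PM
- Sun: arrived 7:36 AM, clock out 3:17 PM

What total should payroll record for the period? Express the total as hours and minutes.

38 h 10 min

Mon: 8:12 AM–3:01 PM = 6 h 49 min; less 30 min break → 6 h 19 min
Tue: 11:29 AM–4:38 PM = 5 h 9 min; less 30 min break → 4 h 39 min
Wed: 9:29 AM–3:40 PM = 6 h 11 min; less 30 min break → 5 h 41 min
Thu: 6:08 AM–12:19 PM = 6 h 11 min; less 30 min break → 5 h 41 min
Fri: 7:51 AM–1:26 PM = 5 h 35 min; less 30 min break → 5 h 5 min
Sat: 8:40 AM–12:44 PM = 4 h 4 min; less 30 min break → 3 h 34 min
Sun: 7:36 AM–3:17 PM = 7 h 41 min; less 30 min break → 7 h 11 min
Total: 6 h 19 min + 4 h 39 min + 5 h 41 min + 5 h 41 min + 5 h 5 min + 3 h 34 min + 7 h 11 min = 38 h 10 min.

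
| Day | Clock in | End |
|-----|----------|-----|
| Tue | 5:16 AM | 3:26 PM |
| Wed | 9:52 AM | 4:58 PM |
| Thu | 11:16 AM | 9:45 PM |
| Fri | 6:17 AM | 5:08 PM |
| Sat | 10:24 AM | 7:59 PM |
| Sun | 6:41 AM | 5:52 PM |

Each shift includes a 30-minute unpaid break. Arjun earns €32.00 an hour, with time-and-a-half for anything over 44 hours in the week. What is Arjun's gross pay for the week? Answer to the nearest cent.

Tue: 5:16 AM–3:26 PM = 10 h 10 min; less 30 min break → 9 h 40 min
Wed: 9:52 AM–4:58 PM = 7 h 6 min; less 30 min break → 6 h 36 min
Thu: 11:16 AM–9:45 PM = 10 h 29 min; less 30 min break → 9 h 59 min
Fri: 6:17 AM–5:08 PM = 10 h 51 min; less 30 min break → 10 h 21 min
Sat: 10:24 AM–7:59 PM = 9 h 35 min; less 30 min break → 9 h 5 min
Sun: 6:41 AM–5:52 PM = 11 h 11 min; less 30 min break → 10 h 41 min
Total worked: 56 h 22 min = 3382 min.
Regular 44 h 0 min = 2640 min at €32.00/h; overtime 12 h 22 min = 742 min at €48.00/h.
Pay = (2640 × €32.00 + 742 × €48.00) ÷ 60 = €2001.60.

€2001.60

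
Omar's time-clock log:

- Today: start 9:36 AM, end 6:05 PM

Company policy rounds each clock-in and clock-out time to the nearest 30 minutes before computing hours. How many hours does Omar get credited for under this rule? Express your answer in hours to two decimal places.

8.50 hours

Today: in 9:36 AM→9:30 AM, out 6:05 PM→6:00 PM; 8 h 30 min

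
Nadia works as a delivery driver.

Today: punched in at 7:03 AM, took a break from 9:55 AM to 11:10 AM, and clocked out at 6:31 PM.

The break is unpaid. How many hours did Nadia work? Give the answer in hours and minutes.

Today: 7:03 AM–6:31 PM = 11 h 28 min; less 75 min break → 10 h 13 min

10 h 13 min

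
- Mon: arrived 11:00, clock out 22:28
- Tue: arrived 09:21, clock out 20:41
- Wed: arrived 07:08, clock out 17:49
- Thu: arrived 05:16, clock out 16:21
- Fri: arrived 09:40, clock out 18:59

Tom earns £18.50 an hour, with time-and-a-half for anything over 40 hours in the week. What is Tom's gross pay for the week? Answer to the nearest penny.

Mon: 11:00–22:28 = 11 h 28 min
Tue: 09:21–20:41 = 11 h 20 min
Wed: 07:08–17:49 = 10 h 41 min
Thu: 05:16–16:21 = 11 h 5 min
Fri: 09:40–18:59 = 9 h 19 min
Total worked: 53 h 53 min = 3233 min.
Regular 40 h 0 min = 2400 min at £18.50/h; overtime 13 h 53 min = 833 min at £27.75/h.
Pay = (2400 × £18.50 + 833 × £27.75) ÷ 60 = £1125.26.

£1125.26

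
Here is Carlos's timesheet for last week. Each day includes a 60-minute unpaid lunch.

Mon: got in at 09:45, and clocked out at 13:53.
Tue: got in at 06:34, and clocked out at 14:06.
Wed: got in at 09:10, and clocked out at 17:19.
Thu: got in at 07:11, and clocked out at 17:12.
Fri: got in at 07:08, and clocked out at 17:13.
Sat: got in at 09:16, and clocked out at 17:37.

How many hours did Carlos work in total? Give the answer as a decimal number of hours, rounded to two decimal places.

Mon: 09:45–13:53 = 4 h 8 min; less 60 min break → 3 h 8 min
Tue: 06:34–14:06 = 7 h 32 min; less 60 min break → 6 h 32 min
Wed: 09:10–17:19 = 8 h 9 min; less 60 min break → 7 h 9 min
Thu: 07:11–17:12 = 10 h 1 min; less 60 min break → 9 h 1 min
Fri: 07:08–17:13 = 10 h 5 min; less 60 min break → 9 h 5 min
Sat: 09:16–17:37 = 8 h 21 min; less 60 min break → 7 h 21 min
Total: 3 h 8 min + 6 h 32 min + 7 h 9 min + 9 h 1 min + 9 h 5 min + 7 h 21 min = 42 h 16 min.

42.27 hours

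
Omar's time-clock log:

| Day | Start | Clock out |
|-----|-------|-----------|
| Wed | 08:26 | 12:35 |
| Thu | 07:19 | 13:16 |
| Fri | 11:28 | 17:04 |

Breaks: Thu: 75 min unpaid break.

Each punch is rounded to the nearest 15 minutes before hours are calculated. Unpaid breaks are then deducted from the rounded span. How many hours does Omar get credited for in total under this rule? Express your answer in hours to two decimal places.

14.25 hours

Wed: in 08:26→08:30, out 12:35→12:30; 4 h 0 min
Thu: in 07:19→07:15, out 13:16→13:15; 6 h 0 min − 75 min = 4 h 45 min
Fri: in 11:28→11:30, out 17:04→17:00; 5 h 30 min
Total credited: 14 h 15 min.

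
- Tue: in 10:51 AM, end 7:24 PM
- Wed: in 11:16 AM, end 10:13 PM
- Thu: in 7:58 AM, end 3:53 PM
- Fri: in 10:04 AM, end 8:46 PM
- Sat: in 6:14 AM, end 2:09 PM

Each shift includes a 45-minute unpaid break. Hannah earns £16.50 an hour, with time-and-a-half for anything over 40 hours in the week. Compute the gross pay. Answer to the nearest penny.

Tue: 10:51 AM–7:24 PM = 8 h 33 min; less 45 min break → 7 h 48 min
Wed: 11:16 AM–10:13 PM = 10 h 57 min; less 45 min break → 10 h 12 min
Thu: 7:58 AM–3:53 PM = 7 h 55 min; less 45 min break → 7 h 10 min
Fri: 10:04 AM–8:46 PM = 10 h 42 min; less 45 min break → 9 h 57 min
Sat: 6:14 AM–2:09 PM = 7 h 55 min; less 45 min break → 7 h 10 min
Total worked: 42 h 17 min = 2537 min.
Regular 40 h 0 min = 2400 min at £16.50/h; overtime 2 h 17 min = 137 min at £24.75/h.
Pay = (2400 × £16.50 + 137 × £24.75) ÷ 60 = £716.51.

£716.51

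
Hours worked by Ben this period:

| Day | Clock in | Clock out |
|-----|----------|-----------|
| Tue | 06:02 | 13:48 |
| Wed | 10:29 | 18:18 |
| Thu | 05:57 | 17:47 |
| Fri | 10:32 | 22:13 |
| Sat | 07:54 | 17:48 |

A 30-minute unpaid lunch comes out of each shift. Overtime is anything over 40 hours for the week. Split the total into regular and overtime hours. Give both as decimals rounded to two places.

Tue: 06:02–13:48 = 7 h 46 min; less 30 min break → 7 h 16 min
Wed: 10:29–18:18 = 7 h 49 min; less 30 min break → 7 h 19 min
Thu: 05:57–17:47 = 11 h 50 min; less 30 min break → 11 h 20 min
Fri: 10:32–22:13 = 11 h 41 min; less 30 min break → 11 h 11 min
Sat: 07:54–17:48 = 9 h 54 min; less 30 min break → 9 h 24 min
Total worked: 46 h 30 min = 46.50 h.
Threshold 40 h → overtime 6 h 30 min, regular 40 h 0 min.

Regular 40.00 hours, overtime 6.50 hours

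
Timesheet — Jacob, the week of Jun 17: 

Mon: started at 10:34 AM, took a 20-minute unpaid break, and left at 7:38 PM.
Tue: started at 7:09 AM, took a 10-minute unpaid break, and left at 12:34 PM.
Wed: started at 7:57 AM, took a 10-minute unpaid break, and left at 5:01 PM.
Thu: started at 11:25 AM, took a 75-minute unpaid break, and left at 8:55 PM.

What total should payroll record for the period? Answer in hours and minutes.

31 h 8 min

Mon: 10:34 AM–7:38 PM = 9 h 4 min; less 20 min break → 8 h 44 min
Tue: 7:09 AM–12:34 PM = 5 h 25 min; less 10 min break → 5 h 15 min
Wed: 7:57 AM–5:01 PM = 9 h 4 min; less 10 min break → 8 h 54 min
Thu: 11:25 AM–8:55 PM = 9 h 30 min; less 75 min break → 8 h 15 min
Total: 8 h 44 min + 5 h 15 min + 8 h 54 min + 8 h 15 min = 31 h 8 min.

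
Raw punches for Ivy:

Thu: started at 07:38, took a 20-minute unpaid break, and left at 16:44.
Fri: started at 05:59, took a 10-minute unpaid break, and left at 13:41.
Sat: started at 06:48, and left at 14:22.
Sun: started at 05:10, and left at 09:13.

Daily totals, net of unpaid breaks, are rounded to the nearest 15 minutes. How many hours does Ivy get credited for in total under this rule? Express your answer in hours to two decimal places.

27.75 hours

Thu: 07:38–16:44 = 9 h 6 min − 20 min = 8 h 46 min → rounds to 8 h 45 min
Fri: 05:59–13:41 = 7 h 42 min − 10 min = 7 h 32 min → rounds to 7 h 30 min
Sat: 06:48–14:22 = 7 h 34 min → rounds to 7 h 30 min
Sun: 05:10–09:13 = 4 h 3 min → rounds to 4 h 0 min
Total credited: 27 h 45 min.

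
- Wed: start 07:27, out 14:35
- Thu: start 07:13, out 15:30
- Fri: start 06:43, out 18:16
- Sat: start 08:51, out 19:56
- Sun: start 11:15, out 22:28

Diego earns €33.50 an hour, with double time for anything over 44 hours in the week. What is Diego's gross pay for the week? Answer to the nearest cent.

€1826.87

Wed: 07:27–14:35 = 7 h 8 min
Thu: 07:13–15:30 = 8 h 17 min
Fri: 06:43–18:16 = 11 h 33 min
Sat: 08:51–19:56 = 11 h 5 min
Sun: 11:15–22:28 = 11 h 13 min
Total worked: 49 h 16 min = 2956 min.
Regular 44 h 0 min = 2640 min at €33.50/h; overtime 5 h 16 min = 316 min at €67.00/h.
Pay = (2640 × €33.50 + 316 × €67.00) ÷ 60 = €1826.87.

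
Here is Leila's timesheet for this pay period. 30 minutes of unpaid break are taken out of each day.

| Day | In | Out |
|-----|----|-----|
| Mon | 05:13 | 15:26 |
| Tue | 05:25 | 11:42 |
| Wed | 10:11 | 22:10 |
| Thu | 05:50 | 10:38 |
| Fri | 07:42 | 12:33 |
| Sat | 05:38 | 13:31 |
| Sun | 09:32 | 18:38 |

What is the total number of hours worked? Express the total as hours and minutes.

Mon: 05:13–15:26 = 10 h 13 min; less 30 min break → 9 h 43 min
Tue: 05:25–11:42 = 6 h 17 min; less 30 min break → 5 h 47 min
Wed: 10:11–22:10 = 11 h 59 min; less 30 min break → 11 h 29 min
Thu: 05:50–10:38 = 4 h 48 min; less 30 min break → 4 h 18 min
Fri: 07:42–12:33 = 4 h 51 min; less 30 min break → 4 h 21 min
Sat: 05:38–13:31 = 7 h 53 min; less 30 min break → 7 h 23 min
Sun: 09:32–18:38 = 9 h 6 min; less 30 min break → 8 h 36 min
Total: 9 h 43 min + 5 h 47 min + 11 h 29 min + 4 h 18 min + 4 h 21 min + 7 h 23 min + 8 h 36 min = 51 h 37 min.

51 h 37 min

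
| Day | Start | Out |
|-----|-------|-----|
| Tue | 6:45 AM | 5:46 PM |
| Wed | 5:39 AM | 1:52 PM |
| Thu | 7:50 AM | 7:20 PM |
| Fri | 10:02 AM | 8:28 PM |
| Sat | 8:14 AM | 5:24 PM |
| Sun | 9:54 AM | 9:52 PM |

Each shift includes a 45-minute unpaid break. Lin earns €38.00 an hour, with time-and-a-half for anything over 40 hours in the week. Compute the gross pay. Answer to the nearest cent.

Tue: 6:45 AM–5:46 PM = 11 h 1 min; less 45 min break → 10 h 16 min
Wed: 5:39 AM–1:52 PM = 8 h 13 min; less 45 min break → 7 h 28 min
Thu: 7:50 AM–7:20 PM = 11 h 30 min; less 45 min break → 10 h 45 min
Fri: 10:02 AM–8:28 PM = 10 h 26 min; less 45 min break → 9 h 41 min
Sat: 8:14 AM–5:24 PM = 9 h 10 min; less 45 min break → 8 h 25 min
Sun: 9:54 AM–9:52 PM = 11 h 58 min; less 45 min break → 11 h 13 min
Total worked: 57 h 48 min = 3468 min.
Regular 40 h 0 min = 2400 min at €38.00/h; overtime 17 h 48 min = 1068 min at €57.00/h.
Pay = (2400 × €38.00 + 1068 × €57.00) ÷ 60 = €2534.60.

€2534.60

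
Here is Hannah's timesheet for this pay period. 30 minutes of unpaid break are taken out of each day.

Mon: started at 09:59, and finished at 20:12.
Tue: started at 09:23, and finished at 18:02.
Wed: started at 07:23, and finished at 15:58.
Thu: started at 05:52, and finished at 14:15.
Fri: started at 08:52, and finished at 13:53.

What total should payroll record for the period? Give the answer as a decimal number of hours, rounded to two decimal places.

38.35 hours

Mon: 09:59–20:12 = 10 h 13 min; less 30 min break → 9 h 43 min
Tue: 09:23–18:02 = 8 h 39 min; less 30 min break → 8 h 9 min
Wed: 07:23–15:58 = 8 h 35 min; less 30 min break → 8 h 5 min
Thu: 05:52–14:15 = 8 h 23 min; less 30 min break → 7 h 53 min
Fri: 08:52–13:53 = 5 h 1 min; less 30 min break → 4 h 31 min
Total: 9 h 43 min + 8 h 9 min + 8 h 5 min + 7 h 53 min + 4 h 31 min = 38 h 21 min.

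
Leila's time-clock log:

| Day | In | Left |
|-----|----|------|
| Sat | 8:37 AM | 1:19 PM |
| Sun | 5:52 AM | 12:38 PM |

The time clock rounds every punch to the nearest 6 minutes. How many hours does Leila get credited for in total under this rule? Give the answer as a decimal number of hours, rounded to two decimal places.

11.40 hours

Sat: in 8:37 AM→8:36 AM, out 1:19 PM→1:18 PM; 4 h 42 min
Sun: in 5:52 AM→5:54 AM, out 12:38 PM→12:36 PM; 6 h 42 min
Total credited: 11 h 24 min.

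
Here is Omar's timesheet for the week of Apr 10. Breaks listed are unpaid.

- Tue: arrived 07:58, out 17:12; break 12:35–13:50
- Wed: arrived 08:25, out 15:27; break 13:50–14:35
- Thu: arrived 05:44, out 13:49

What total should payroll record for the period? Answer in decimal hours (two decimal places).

22.35 hours

Tue: 07:58–17:12 = 9 h 14 min; less 75 min break → 7 h 59 min
Wed: 08:25–15:27 = 7 h 2 min; less 45 min break → 6 h 17 min
Thu: 05:44–13:49 = 8 h 5 min
Total: 7 h 59 min + 6 h 17 min + 8 h 5 min = 22 h 21 min.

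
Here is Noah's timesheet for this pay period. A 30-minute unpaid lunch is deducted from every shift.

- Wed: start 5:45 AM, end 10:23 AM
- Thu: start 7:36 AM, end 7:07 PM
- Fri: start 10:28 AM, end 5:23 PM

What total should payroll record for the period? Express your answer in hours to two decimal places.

21.57 hours

Wed: 5:45 AM–10:23 AM = 4 h 38 min; less 30 min break → 4 h 8 min
Thu: 7:36 AM–7:07 PM = 11 h 31 min; less 30 min break → 11 h 1 min
Fri: 10:28 AM–5:23 PM = 6 h 55 min; less 30 min break → 6 h 25 min
Total: 4 h 8 min + 11 h 1 min + 6 h 25 min = 21 h 34 min.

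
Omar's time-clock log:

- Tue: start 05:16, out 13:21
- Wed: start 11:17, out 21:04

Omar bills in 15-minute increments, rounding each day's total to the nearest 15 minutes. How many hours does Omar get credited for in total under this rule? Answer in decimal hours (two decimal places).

17.75 hours

Tue: 05:16–13:21 = 8 h 5 min → rounds to 8 h 0 min
Wed: 11:17–21:04 = 9 h 47 min → rounds to 9 h 45 min
Total credited: 17 h 45 min.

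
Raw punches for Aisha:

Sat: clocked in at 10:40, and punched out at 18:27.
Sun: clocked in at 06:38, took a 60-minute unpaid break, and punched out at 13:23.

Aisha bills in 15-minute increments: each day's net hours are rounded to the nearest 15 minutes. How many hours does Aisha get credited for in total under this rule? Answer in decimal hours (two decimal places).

Sat: 10:40–18:27 = 7 h 47 min → rounds to 7 h 45 min
Sun: 06:38–13:23 = 6 h 45 min − 60 min = 5 h 45 min → rounds to 5 h 45 min
Total credited: 13 h 30 min.

13.50 hours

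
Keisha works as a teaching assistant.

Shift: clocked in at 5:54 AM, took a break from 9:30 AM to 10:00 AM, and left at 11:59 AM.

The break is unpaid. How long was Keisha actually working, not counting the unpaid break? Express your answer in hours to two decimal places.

5.58 hours

Shift: 5:54 AM–11:59 AM = 6 h 5 min; less 30 min break → 5 h 35 min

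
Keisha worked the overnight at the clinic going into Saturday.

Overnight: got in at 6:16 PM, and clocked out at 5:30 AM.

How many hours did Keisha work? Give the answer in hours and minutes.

Overnight: 6:16 PM → midnight = 5 h 44 min; midnight → 5:30 AM = 5 h 30 min; span 11 h 14 min

11 h 14 min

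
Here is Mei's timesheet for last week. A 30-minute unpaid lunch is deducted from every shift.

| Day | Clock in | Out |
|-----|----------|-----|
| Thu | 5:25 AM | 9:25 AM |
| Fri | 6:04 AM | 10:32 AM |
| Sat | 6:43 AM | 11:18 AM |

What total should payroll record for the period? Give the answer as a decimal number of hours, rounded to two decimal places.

Thu: 5:25 AM–9:25 AM = 4 h 0 min; less 30 min break → 3 h 30 min
Fri: 6:04 AM–10:32 AM = 4 h 28 min; less 30 min break → 3 h 58 min
Sat: 6:43 AM–11:18 AM = 4 h 35 min; less 30 min break → 4 h 5 min
Total: 3 h 30 min + 3 h 58 min + 4 h 5 min = 11 h 33 min.

11.55 hours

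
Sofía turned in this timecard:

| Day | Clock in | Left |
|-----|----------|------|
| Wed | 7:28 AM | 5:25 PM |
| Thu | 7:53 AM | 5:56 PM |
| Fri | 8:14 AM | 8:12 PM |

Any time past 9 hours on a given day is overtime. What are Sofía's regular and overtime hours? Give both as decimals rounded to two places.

Wed: 7:28 AM–5:25 PM = 9 h 57 min
Thu: 7:53 AM–5:56 PM = 10 h 3 min
Fri: 8:14 AM–8:12 PM = 11 h 58 min
Wed reg 9 h 0 min / OT 0 h 57 min; Thu reg 9 h 0 min / OT 1 h 3 min; Fri reg 9 h 0 min / OT 2 h 58 min.
Totals: regular 27 h 0 min, overtime 4 h 58 min.

Regular 27.00 hours, overtime 4.97 hours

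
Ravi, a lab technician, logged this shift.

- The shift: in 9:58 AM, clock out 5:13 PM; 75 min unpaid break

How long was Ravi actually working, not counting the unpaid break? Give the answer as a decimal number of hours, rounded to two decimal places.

6.00 hours

The shift: 9:58 AM–5:13 PM = 7 h 15 min; less 75 min break → 6 h 0 min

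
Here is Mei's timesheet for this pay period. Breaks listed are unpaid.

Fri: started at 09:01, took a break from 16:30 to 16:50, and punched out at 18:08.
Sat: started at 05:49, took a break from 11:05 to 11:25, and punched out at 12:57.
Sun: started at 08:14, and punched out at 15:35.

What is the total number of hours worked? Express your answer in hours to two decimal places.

22.93 hours

Fri: 09:01–18:08 = 9 h 7 min; less 20 min break → 8 h 47 min
Sat: 05:49–12:57 = 7 h 8 min; less 20 min break → 6 h 48 min
Sun: 08:14–15:35 = 7 h 21 min
Total: 8 h 47 min + 6 h 48 min + 7 h 21 min = 22 h 56 min.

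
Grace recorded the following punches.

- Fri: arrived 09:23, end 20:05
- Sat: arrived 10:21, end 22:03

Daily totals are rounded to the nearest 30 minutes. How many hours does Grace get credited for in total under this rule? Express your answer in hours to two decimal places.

Fri: 09:23–20:05 = 10 h 42 min → rounds to 10 h 30 min
Sat: 10:21–22:03 = 11 h 42 min → rounds to 11 h 30 min
Total credited: 22 h 0 min.

22.00 hours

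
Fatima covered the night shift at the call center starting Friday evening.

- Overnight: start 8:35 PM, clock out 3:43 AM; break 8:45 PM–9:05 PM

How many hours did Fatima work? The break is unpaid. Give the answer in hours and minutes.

Overnight: 8:35 PM → midnight = 3 h 25 min; midnight → 3:43 AM = 3 h 43 min; span 7 h 8 min; less 20 min break → 6 h 48 min

6 h 48 min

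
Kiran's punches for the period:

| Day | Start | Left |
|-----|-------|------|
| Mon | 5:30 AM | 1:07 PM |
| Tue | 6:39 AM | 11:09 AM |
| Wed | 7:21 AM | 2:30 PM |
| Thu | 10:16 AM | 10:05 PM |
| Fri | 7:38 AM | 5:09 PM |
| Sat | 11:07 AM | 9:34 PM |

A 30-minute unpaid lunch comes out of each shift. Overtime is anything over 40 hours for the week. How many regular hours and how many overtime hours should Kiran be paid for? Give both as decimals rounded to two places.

Regular 40.00 hours, overtime 8.05 hours

Mon: 5:30 AM–1:07 PM = 7 h 37 min; less 30 min break → 7 h 7 min
Tue: 6:39 AM–11:09 AM = 4 h 30 min; less 30 min break → 4 h 0 min
Wed: 7:21 AM–2:30 PM = 7 h 9 min; less 30 min break → 6 h 39 min
Thu: 10:16 AM–10:05 PM = 11 h 49 min; less 30 min break → 11 h 19 min
Fri: 7:38 AM–5:09 PM = 9 h 31 min; less 30 min break → 9 h 1 min
Sat: 11:07 AM–9:34 PM = 10 h 27 min; less 30 min break → 9 h 57 min
Total worked: 48 h 3 min = 48.05 h.
Threshold 40 h → overtime 8 h 3 min, regular 40 h 0 min.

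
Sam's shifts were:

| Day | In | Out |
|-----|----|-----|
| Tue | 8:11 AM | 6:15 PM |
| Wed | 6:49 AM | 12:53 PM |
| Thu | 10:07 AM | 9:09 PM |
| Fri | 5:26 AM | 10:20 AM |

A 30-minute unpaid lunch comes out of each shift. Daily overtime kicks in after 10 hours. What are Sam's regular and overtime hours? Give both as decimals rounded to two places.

Regular 29.53 hours, overtime 0.53 hours

Tue: 8:11 AM–6:15 PM = 10 h 4 min; less 30 min break → 9 h 34 min
Wed: 6:49 AM–12:53 PM = 6 h 4 min; less 30 min break → 5 h 34 min
Thu: 10:07 AM–9:09 PM = 11 h 2 min; less 30 min break → 10 h 32 min
Fri: 5:26 AM–10:20 AM = 4 h 54 min; less 30 min break → 4 h 24 min
Tue reg 9 h 34 min / OT 0 h 0 min; Wed reg 5 h 34 min / OT 0 h 0 min; Thu reg 10 h 0 min / OT 0 h 32 min; Fri reg 4 h 24 min / OT 0 h 0 min.
Totals: regular 29 h 32 min, overtime 0 h 32 min.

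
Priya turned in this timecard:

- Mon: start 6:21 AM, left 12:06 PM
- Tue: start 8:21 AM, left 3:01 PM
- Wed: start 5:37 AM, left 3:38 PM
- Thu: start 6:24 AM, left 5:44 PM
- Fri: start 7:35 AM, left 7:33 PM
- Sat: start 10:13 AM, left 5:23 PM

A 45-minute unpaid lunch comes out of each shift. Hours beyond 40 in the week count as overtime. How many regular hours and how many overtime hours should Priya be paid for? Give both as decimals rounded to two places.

Mon: 6:21 AM–12:06 PM = 5 h 45 min; less 45 min break → 5 h 0 min
Tue: 8:21 AM–3:01 PM = 6 h 40 min; less 45 min break → 5 h 55 min
Wed: 5:37 AM–3:38 PM = 10 h 1 min; less 45 min break → 9 h 16 min
Thu: 6:24 AM–5:44 PM = 11 h 20 min; less 45 min break → 10 h 35 min
Fri: 7:35 AM–7:33 PM = 11 h 58 min; less 45 min break → 11 h 13 min
Sat: 10:13 AM–5:23 PM = 7 h 10 min; less 45 min break → 6 h 25 min
Total worked: 48 h 24 min = 48.40 h.
Threshold 40 h → overtime 8 h 24 min, regular 40 h 0 min.

Regular 40.00 hours, overtime 8.40 hours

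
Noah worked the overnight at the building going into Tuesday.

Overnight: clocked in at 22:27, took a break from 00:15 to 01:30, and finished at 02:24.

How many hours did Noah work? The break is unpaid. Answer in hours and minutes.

Overnight: 22:27 → midnight = 1 h 33 min; midnight → 02:24 = 2 h 24 min; span 3 h 57 min; less 75 min break → 2 h 42 min

2 h 42 min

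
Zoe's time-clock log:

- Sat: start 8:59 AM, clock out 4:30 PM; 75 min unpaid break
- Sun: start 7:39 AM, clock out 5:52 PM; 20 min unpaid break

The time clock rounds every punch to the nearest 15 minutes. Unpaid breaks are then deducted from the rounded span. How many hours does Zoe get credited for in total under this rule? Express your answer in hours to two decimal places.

Sat: in 8:59 AM→9:00 AM, out 4:30 PM→4:30 PM; 7 h 30 min − 75 min = 6 h 15 min
Sun: in 7:39 AM→7:45 AM, out 5:52 PM→5:45 PM; 10 h 0 min − 20 min = 9 h 40 min
Total credited: 15 h 55 min.

15.92 hours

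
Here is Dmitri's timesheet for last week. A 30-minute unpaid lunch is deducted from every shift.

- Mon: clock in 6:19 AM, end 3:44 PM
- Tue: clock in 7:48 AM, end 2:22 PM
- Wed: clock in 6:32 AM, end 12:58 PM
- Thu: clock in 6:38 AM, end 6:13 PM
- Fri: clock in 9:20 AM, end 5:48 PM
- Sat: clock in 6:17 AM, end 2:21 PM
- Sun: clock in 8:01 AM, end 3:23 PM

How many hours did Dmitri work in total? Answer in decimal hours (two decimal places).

Mon: 6:19 AM–3:44 PM = 9 h 25 min; less 30 min break → 8 h 55 min
Tue: 7:48 AM–2:22 PM = 6 h 34 min; less 30 min break → 6 h 4 min
Wed: 6:32 AM–12:58 PM = 6 h 26 min; less 30 min break → 5 h 56 min
Thu: 6:38 AM–6:13 PM = 11 h 35 min; less 30 min break → 11 h 5 min
Fri: 9:20 AM–5:48 PM = 8 h 28 min; less 30 min break → 7 h 58 min
Sat: 6:17 AM–2:21 PM = 8 h 4 min; less 30 min break → 7 h 34 min
Sun: 8:01 AM–3:23 PM = 7 h 22 min; less 30 min break → 6 h 52 min
Total: 8 h 55 min + 6 h 4 min + 5 h 56 min + 11 h 5 min + 7 h 58 min + 7 h 34 min + 6 h 52 min = 54 h 24 min.

54.40 hours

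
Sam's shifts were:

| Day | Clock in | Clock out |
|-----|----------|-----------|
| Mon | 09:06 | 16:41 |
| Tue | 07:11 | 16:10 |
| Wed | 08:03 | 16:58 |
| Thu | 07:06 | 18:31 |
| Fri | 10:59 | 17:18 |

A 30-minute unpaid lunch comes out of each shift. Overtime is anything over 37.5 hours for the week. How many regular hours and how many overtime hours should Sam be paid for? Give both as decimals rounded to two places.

Regular 37.50 hours, overtime 3.22 hours

Mon: 09:06–16:41 = 7 h 35 min; less 30 min break → 7 h 5 min
Tue: 07:11–16:10 = 8 h 59 min; less 30 min break → 8 h 29 min
Wed: 08:03–16:58 = 8 h 55 min; less 30 min break → 8 h 25 min
Thu: 07:06–18:31 = 11 h 25 min; less 30 min break → 10 h 55 min
Fri: 10:59–17:18 = 6 h 19 min; less 30 min break → 5 h 49 min
Total worked: 40 h 43 min = 40.72 h.
Threshold 37.5 h → overtime 3 h 13 min, regular 37 h 30 min.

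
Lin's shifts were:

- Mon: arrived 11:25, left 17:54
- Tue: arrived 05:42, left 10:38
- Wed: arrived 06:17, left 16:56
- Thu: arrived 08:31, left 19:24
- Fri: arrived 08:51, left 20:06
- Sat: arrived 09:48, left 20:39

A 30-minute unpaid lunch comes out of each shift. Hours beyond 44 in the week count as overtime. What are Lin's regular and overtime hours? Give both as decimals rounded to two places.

Regular 44.00 hours, overtime 8.05 hours

Mon: 11:25–17:54 = 6 h 29 min; less 30 min break → 5 h 59 min
Tue: 05:42–10:38 = 4 h 56 min; less 30 min break → 4 h 26 min
Wed: 06:17–16:56 = 10 h 39 min; less 30 min break → 10 h 9 min
Thu: 08:31–19:24 = 10 h 53 min; less 30 min break → 10 h 23 min
Fri: 08:51–20:06 = 11 h 15 min; less 30 min break → 10 h 45 min
Sat: 09:48–20:39 = 10 h 51 min; less 30 min break → 10 h 21 min
Total worked: 52 h 3 min = 52.05 h.
Threshold 44 h → overtime 8 h 3 min, regular 44 h 0 min.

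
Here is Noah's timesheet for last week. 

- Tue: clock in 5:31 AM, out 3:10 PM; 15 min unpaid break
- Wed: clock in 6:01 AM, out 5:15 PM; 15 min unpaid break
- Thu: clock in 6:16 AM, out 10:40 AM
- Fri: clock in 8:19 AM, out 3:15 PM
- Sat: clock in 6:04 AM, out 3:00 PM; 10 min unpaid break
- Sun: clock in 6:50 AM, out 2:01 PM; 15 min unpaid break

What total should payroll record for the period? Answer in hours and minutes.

47 h 25 min

Tue: 5:31 AM–3:10 PM = 9 h 39 min; less 15 min break → 9 h 24 min
Wed: 6:01 AM–5:15 PM = 11 h 14 min; less 15 min break → 10 h 59 min
Thu: 6:16 AM–10:40 AM = 4 h 24 min
Fri: 8:19 AM–3:15 PM = 6 h 56 min
Sat: 6:04 AM–3:00 PM = 8 h 56 min; less 10 min break → 8 h 46 min
Sun: 6:50 AM–2:01 PM = 7 h 11 min; less 15 min break → 6 h 56 min
Total: 9 h 24 min + 10 h 59 min + 4 h 24 min + 6 h 56 min + 8 h 46 min + 6 h 56 min = 47 h 25 min.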